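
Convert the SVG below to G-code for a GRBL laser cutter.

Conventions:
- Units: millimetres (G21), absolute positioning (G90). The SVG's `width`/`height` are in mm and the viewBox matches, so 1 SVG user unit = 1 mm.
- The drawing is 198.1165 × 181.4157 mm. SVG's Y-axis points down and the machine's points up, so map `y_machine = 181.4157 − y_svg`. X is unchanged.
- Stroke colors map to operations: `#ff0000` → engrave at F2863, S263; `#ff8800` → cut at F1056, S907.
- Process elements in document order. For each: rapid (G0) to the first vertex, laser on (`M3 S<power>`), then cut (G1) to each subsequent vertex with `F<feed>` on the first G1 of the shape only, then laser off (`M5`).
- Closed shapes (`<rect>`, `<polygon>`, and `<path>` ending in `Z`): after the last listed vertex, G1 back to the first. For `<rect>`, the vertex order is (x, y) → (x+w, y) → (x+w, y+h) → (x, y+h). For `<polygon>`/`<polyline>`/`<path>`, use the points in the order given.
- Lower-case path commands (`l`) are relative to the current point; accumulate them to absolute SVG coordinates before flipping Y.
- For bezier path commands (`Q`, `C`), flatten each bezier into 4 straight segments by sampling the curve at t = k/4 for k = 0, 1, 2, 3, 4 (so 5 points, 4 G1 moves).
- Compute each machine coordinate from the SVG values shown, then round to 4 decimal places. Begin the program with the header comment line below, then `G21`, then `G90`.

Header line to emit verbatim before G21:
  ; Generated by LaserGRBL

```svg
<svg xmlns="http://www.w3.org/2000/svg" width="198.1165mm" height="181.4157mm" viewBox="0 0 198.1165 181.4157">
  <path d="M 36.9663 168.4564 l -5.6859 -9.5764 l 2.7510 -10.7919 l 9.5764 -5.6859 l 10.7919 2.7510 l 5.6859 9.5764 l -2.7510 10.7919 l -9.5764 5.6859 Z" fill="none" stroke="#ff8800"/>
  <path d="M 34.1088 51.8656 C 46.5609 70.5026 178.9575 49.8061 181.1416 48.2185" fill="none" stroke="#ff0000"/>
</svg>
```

; Generated by LaserGRBL
G21
G90
G0 X36.9663 Y12.9593
M3 S907
G1 X31.2804 Y22.5357 F1056
G1 X34.0314 Y33.3276
G1 X43.6078 Y39.0135
G1 X54.3997 Y36.2625
G1 X60.0856 Y26.6861
G1 X57.3346 Y15.8942
G1 X47.7582 Y10.2083
G1 X36.9663 Y12.9593
M5
G0 X34.1088 Y129.5501
M3 S263
G1 X62.0288 Y122.0342 F2863
G1 X111.4757 Y123.7894
G1 X158.9974 Y129.3367
G1 X181.1416 Y133.1972
M5

1 u = 1 mm; y_m = 181.4157 − y.

[1] `<path>` regular polygon, #ff8800→cut S907 F1056: (36.9663,12.9593) → (31.2804,22.5357) → (34.0314,33.3276) → (43.6078,39.0135) → (54.3997,36.2625) → (60.0856,26.6861) → (57.3346,15.8942) → (47.7582,10.2083) → (36.9663,12.9593) (closed)

[2] `<path>` cubic bezier, #ff0000→engrave S263 F2863: (34.1088,129.5501) → (62.0288,122.0342) → (111.4757,123.7894) → (158.9974,129.3367) → (181.1416,133.1972)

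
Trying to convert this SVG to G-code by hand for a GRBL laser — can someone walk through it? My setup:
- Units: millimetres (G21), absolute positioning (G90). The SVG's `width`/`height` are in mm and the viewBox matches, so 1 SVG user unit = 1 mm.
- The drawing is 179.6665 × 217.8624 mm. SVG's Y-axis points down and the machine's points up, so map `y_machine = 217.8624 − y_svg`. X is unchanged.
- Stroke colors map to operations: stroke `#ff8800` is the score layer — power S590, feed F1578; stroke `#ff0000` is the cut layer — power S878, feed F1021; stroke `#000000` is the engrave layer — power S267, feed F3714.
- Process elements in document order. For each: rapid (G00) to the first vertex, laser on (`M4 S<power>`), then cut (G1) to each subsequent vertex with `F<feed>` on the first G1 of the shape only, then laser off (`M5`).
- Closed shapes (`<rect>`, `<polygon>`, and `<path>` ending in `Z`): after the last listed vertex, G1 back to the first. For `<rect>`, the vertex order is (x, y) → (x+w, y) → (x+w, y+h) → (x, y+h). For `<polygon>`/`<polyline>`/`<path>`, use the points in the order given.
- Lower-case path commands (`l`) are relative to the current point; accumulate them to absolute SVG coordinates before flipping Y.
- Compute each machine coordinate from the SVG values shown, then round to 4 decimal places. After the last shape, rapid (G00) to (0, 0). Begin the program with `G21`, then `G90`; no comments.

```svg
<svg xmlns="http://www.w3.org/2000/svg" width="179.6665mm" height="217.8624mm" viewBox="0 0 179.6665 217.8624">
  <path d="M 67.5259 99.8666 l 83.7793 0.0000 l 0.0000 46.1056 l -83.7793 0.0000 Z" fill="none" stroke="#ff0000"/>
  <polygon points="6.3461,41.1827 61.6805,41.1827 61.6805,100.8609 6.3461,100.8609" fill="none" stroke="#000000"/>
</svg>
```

G21
G90
G00 X67.5259 Y117.9958
M4 S878
G1 X151.3052 Y117.9958 F1021
G1 X151.3052 Y71.8902
G1 X67.5259 Y71.8902
G1 X67.5259 Y117.9958
M5
G00 X6.3461 Y176.6797
M4 S267
G1 X61.6805 Y176.6797 F3714
G1 X61.6805 Y117.0015
G1 X6.3461 Y117.0015
G1 X6.3461 Y176.6797
M5
G00 X0.0000 Y0.0000

viewBox `0 0 179.6665 217.8624` with mm width/height → 1 unit = 1 mm. Flip: y_m = 217.8624 − y_svg.

**Shape 1** — `<path>` rectangle, stroke `#ff0000` → cut (S878, F1021). Machine vertices: (67.5259,117.9958) → (151.3052,117.9958) → (151.3052,71.8902) → (67.5259,71.8902) → (67.5259,117.9958). Closed: final G1 returns to the first vertex.

**Shape 2** — `<polygon>` rectangle, stroke `#000000` → engrave (S267, F3714). Machine vertices: (6.3461,176.6797) → (61.6805,176.6797) → (61.6805,117.0015) → (6.3461,117.0015) → (6.3461,176.6797). Closed: final G1 returns to the first vertex.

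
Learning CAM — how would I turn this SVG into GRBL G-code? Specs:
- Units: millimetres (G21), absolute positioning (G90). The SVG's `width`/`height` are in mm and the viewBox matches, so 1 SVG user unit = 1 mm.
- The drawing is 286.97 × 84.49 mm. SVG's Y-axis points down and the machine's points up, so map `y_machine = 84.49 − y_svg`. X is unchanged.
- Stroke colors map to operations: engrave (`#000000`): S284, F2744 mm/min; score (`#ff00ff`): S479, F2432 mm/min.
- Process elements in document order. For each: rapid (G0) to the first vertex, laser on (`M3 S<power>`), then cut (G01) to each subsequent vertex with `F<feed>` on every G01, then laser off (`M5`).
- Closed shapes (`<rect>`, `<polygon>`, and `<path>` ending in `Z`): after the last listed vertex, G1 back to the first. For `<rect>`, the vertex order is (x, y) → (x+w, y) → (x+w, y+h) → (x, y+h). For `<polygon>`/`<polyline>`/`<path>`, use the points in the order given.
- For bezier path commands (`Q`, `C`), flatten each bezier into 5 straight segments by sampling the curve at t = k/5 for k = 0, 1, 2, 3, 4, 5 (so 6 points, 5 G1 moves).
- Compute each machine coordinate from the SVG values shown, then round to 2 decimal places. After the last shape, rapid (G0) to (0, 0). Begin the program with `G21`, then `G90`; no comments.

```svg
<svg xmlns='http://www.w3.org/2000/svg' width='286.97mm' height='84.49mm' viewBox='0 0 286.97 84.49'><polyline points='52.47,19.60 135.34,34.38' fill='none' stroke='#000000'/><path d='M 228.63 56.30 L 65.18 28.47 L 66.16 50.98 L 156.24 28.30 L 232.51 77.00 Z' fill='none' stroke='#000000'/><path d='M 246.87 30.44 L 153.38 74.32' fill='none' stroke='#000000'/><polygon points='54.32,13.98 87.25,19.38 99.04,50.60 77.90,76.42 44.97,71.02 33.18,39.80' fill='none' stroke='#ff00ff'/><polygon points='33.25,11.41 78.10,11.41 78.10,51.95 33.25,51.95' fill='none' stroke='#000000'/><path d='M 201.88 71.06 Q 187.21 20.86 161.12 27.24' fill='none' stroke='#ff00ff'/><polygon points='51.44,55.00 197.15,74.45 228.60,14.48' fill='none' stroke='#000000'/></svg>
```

1 u = 1 mm; y_m = 84.49 − y.

[1] `<polyline>` line segment, #000000→engrave S284 F2744: (52.47,64.89) → (135.34,50.11)

[2] `<path>` closed polygon, #000000→engrave S284 F2744: (228.63,28.19) → (65.18,56.02) → (66.16,33.51) → (156.24,56.19) → (232.51,7.49) → (228.63,28.19) (closed)

[3] `<path>` line segment, #000000→engrave S284 F2744: (246.87,54.05) → (153.38,10.17)

[4] `<polygon>` regular polygon, #ff00ff→score S479 F2432: (54.32,70.51) → (87.25,65.11) → (99.04,33.89) → (77.90,8.07) → (44.97,13.47) → (33.18,44.69) → (54.32,70.51) (closed)

[5] `<polygon>` rectangle, #000000→engrave S284 F2744: (33.25,73.08) → (78.10,73.08) → (78.10,32.54) → (33.25,32.54) → (33.25,73.08) (closed)

[6] `<path>` quadratic bezier, #ff00ff→score S479 F2432: (201.88,13.43) → (195.56,31.25) → (188.32,44.54) → (180.16,53.30) → (171.10,57.54) → (161.12,57.25)

[7] `<polygon>` closed polygon, #000000→engrave S284 F2744: (51.44,29.49) → (197.15,10.04) → (228.60,70.01) → (51.44,29.49) (closed)

G21
G90
G0 X52.47 Y64.89
M3 S284
G01 X135.34 Y50.11 F2744
M5
G0 X228.63 Y28.19
M3 S284
G01 X65.18 Y56.02 F2744
G01 X66.16 Y33.51 F2744
G01 X156.24 Y56.19 F2744
G01 X232.51 Y7.49 F2744
G01 X228.63 Y28.19 F2744
M5
G0 X246.87 Y54.05
M3 S284
G01 X153.38 Y10.17 F2744
M5
G0 X54.32 Y70.51
M3 S479
G01 X87.25 Y65.11 F2432
G01 X99.04 Y33.89 F2432
G01 X77.90 Y8.07 F2432
G01 X44.97 Y13.47 F2432
G01 X33.18 Y44.69 F2432
G01 X54.32 Y70.51 F2432
M5
G0 X33.25 Y73.08
M3 S284
G01 X78.10 Y73.08 F2744
G01 X78.10 Y32.54 F2744
G01 X33.25 Y32.54 F2744
G01 X33.25 Y73.08 F2744
M5
G0 X201.88 Y13.43
M3 S479
G01 X195.56 Y31.25 F2432
G01 X188.32 Y44.54 F2432
G01 X180.16 Y53.30 F2432
G01 X171.10 Y57.54 F2432
G01 X161.12 Y57.25 F2432
M5
G0 X51.44 Y29.49
M3 S284
G01 X197.15 Y10.04 F2744
G01 X228.60 Y70.01 F2744
G01 X51.44 Y29.49 F2744
M5
G0 X0.00 Y0.00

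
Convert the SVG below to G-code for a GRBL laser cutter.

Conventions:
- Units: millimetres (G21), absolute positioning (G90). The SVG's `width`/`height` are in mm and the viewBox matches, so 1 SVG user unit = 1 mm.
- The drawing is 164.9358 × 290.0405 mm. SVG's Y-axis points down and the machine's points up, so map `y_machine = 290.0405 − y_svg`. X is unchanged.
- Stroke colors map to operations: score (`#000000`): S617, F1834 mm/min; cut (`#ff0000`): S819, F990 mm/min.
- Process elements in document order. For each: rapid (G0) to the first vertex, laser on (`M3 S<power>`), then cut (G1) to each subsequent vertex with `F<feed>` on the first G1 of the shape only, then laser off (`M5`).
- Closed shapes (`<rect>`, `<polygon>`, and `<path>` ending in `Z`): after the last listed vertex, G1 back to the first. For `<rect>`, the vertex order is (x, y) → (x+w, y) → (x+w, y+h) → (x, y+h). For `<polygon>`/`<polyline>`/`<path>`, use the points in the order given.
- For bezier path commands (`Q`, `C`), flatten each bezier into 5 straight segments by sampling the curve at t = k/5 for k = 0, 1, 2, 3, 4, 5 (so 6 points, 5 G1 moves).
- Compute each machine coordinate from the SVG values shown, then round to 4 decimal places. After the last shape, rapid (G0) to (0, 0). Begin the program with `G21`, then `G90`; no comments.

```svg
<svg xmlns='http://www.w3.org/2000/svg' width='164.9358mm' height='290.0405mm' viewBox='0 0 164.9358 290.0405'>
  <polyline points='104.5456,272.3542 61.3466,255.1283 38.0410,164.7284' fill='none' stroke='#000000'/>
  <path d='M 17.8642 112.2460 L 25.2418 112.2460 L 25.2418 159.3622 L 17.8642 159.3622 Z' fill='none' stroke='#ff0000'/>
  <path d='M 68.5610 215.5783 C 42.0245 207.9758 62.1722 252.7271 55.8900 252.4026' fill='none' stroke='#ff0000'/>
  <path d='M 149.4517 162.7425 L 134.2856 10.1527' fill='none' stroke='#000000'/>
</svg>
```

G21
G90
G0 X104.5456 Y17.6863
M3 S617
G1 X61.3466 Y34.9122 F1834
G1 X38.0410 Y125.3121
M5
G0 X17.8642 Y177.7945
M3 S819
G1 X25.2418 Y177.7945 F990
G1 X25.2418 Y130.6783
G1 X17.8642 Y130.6783
G1 X17.8642 Y177.7945
M5
G0 X68.5610 Y74.4622
M3 S819
G1 X57.6563 Y73.5207 F990
G1 X54.4463 Y64.6909
G1 X55.4216 Y52.6494
G1 X57.0726 Y42.0729
G1 X55.8900 Y37.6379
M5
G0 X149.4517 Y127.2980
M3 S617
G1 X134.2856 Y279.8878 F1834
M5
G0 X0.0000 Y0.0000

Since the viewBox matches the mm dimensions, user units are millimetres directly. The only transform is the Y-flip y_m = 290.0405 − y_svg.

Shape 1 is a open polyline drawn with `<polyline>`. Its stroke #000000 means score at S617, F1834. After flipping Y the toolpath is (104.5456,17.6863) → (61.3466,34.9122) → (38.0410,125.3121).

Shape 2 is a rectangle drawn with `<path>`. Its stroke #ff0000 means cut at S819, F990. After flipping Y the toolpath is (17.8642,177.7945) → (25.2418,177.7945) → (25.2418,130.6783) → (17.8642,130.6783) → (17.8642,177.7945), returning to the start.

Shape 3 is a cubic bezier drawn with `<path>`. Its stroke #ff0000 means cut at S819, F990. After flipping Y the toolpath is (68.5610,74.4622) → (57.6563,73.5207) → (54.4463,64.6909) → (55.4216,52.6494) → (57.0726,42.0729) → (55.8900,37.6379).

Shape 4 is a line segment drawn with `<path>`. Its stroke #000000 means score at S617, F1834. After flipping Y the toolpath is (149.4517,127.2980) → (134.2856,279.8878).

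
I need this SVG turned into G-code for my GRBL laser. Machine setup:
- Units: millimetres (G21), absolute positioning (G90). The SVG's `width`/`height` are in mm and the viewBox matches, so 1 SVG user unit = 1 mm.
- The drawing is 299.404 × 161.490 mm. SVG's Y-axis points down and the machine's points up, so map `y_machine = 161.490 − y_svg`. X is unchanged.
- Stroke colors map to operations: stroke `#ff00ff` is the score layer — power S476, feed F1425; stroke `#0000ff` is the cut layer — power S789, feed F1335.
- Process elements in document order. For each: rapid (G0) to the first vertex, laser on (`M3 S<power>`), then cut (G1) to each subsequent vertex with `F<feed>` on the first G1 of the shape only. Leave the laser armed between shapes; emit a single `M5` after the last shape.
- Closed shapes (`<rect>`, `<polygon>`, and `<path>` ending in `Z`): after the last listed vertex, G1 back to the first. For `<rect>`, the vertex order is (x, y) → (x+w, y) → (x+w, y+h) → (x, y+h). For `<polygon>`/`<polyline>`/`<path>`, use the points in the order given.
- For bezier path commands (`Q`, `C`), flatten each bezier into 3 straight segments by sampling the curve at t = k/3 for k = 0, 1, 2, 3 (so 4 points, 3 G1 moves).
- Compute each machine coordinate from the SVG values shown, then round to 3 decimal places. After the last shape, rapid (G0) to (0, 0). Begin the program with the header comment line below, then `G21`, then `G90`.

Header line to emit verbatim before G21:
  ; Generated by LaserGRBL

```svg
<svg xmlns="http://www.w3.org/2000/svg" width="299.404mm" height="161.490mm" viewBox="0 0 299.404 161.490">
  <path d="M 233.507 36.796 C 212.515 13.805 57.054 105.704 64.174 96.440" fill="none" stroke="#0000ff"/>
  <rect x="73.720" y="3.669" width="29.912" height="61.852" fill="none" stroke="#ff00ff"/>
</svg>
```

1 u = 1 mm; y_m = 161.490 − y.

[1] `<path>` cubic bezier, #0000ff→cut S789 F1335: (233.507,124.694) → (178.694,117.390) → (100.246,81.505) → (64.174,65.050)

[2] `<rect>` rectangle, #ff00ff→score S476 F1425: (73.720,157.821) → (103.632,157.821) → (103.632,95.969) → (73.720,95.969) → (73.720,157.821) (closed)

; Generated by LaserGRBL
G21
G90
G0 X233.507 Y124.694
M3 S789
G1 X178.694 Y117.390 F1335
G1 X100.246 Y81.505
G1 X64.174 Y65.050
G0 X73.720 Y157.821
M3 S476
G1 X103.632 Y157.821 F1425
G1 X103.632 Y95.969
G1 X73.720 Y95.969
G1 X73.720 Y157.821
M5
G0 X0.000 Y0.000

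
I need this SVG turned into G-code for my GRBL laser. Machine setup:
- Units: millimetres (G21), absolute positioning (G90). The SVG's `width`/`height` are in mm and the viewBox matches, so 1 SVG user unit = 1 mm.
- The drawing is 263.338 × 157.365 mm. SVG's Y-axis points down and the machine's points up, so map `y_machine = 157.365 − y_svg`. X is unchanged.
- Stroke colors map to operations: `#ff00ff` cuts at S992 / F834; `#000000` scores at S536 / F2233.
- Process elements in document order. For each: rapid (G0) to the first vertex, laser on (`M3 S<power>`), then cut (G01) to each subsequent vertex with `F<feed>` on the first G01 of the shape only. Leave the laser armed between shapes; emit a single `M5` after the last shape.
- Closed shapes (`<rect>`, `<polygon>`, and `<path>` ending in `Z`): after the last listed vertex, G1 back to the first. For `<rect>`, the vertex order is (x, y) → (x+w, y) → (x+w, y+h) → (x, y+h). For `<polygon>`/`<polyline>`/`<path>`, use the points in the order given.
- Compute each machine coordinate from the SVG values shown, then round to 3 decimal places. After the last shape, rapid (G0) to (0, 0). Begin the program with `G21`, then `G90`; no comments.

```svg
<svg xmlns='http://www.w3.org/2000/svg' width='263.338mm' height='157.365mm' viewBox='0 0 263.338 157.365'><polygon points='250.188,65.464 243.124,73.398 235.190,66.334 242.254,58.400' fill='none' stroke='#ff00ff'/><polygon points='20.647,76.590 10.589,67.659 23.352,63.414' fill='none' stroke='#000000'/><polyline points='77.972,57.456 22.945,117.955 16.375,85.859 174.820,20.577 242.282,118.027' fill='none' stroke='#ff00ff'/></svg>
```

G21
G90
G0 X250.188 Y91.901
M3 S992
G01 X243.124 Y83.967 F834
G01 X235.190 Y91.031
G01 X242.254 Y98.965
G01 X250.188 Y91.901
G0 X20.647 Y80.775
M3 S536
G01 X10.589 Y89.706 F2233
G01 X23.352 Y93.951
G01 X20.647 Y80.775
G0 X77.972 Y99.909
M3 S992
G01 X22.945 Y39.410 F834
G01 X16.375 Y71.506
G01 X174.820 Y136.788
G01 X242.282 Y39.338
M5
G0 X0.000 Y0.000

1 u = 1 mm; y_m = 157.365 − y.

[1] `<polygon>` regular polygon, #ff00ff→cut S992 F834: (250.188,91.901) → (243.124,83.967) → (235.190,91.031) → (242.254,98.965) → (250.188,91.901) (closed)

[2] `<polygon>` regular polygon, #000000→score S536 F2233: (20.647,80.775) → (10.589,89.706) → (23.352,93.951) → (20.647,80.775) (closed)

[3] `<polyline>` open polyline, #ff00ff→cut S992 F834: (77.972,99.909) → (22.945,39.410) → (16.375,71.506) → (174.820,136.788) → (242.282,39.338)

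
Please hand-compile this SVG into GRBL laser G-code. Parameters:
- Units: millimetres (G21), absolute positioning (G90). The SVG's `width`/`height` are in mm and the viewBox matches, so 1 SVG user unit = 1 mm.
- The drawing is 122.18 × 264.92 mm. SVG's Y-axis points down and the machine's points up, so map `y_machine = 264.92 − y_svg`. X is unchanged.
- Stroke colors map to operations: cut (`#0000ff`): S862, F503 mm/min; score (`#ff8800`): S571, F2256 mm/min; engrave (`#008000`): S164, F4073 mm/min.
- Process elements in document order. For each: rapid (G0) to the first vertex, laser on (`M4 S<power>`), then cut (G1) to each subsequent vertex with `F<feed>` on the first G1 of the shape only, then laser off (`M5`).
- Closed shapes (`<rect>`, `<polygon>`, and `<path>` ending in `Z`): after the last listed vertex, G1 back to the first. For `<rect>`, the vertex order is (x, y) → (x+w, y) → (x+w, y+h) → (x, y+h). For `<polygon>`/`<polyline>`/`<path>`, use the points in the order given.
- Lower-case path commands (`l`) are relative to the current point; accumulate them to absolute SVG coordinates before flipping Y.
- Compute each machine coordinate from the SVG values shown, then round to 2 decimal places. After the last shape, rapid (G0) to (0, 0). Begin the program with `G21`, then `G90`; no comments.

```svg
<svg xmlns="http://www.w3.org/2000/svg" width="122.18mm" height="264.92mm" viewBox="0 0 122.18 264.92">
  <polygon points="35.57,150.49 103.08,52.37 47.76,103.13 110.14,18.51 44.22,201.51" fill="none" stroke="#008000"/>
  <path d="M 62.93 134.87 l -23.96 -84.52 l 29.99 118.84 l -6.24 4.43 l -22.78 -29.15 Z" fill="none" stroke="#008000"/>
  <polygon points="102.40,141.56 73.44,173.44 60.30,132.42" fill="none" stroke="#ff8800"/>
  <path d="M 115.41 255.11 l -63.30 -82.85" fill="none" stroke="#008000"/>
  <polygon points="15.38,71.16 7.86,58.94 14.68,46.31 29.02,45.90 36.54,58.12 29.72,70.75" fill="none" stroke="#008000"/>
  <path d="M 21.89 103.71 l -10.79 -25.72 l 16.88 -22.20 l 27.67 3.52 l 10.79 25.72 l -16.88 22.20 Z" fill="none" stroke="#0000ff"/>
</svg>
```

Since the viewBox matches the mm dimensions, user units are millimetres directly. The only transform is the Y-flip y_m = 264.92 − y_svg.

Shape 1 is a closed polygon drawn with `<polygon>`. Its stroke #008000 means engrave at S164, F4073. After flipping Y the toolpath is (35.57,114.43) → (103.08,212.55) → (47.76,161.79) → (110.14,246.41) → (44.22,63.41) → (35.57,114.43), returning to the start.

Shape 2 is a closed polygon drawn with `<path>`. Its stroke #008000 means engrave at S164, F4073. After flipping Y the toolpath is (62.93,130.05) → (38.97,214.57) → (68.96,95.73) → (62.72,91.30) → (39.94,120.45) → (62.93,130.05), returning to the start.

Shape 3 is a regular polygon drawn with `<polygon>`. Its stroke #ff8800 means score at S571, F2256. After flipping Y the toolpath is (102.40,123.36) → (73.44,91.48) → (60.30,132.50) → (102.40,123.36), returning to the start.

Shape 4 is a line segment drawn with `<path>`. Its stroke #008000 means engrave at S164, F4073. After flipping Y the toolpath is (115.41,9.81) → (52.11,92.66).

Shape 5 is a regular polygon drawn with `<polygon>`. Its stroke #008000 means engrave at S164, F4073. After flipping Y the toolpath is (15.38,193.76) → (7.86,205.98) → (14.68,218.61) → (29.02,219.02) → (36.54,206.80) → (29.72,194.17) → (15.38,193.76), returning to the start.

Shape 6 is a regular polygon drawn with `<path>`. Its stroke #0000ff means cut at S862, F503. After flipping Y the toolpath is (21.89,161.21) → (11.10,186.93) → (27.98,209.13) → (55.65,205.61) → (66.44,179.89) → (49.56,157.69) → (21.89,161.21), returning to the start.

G21
G90
G0 X35.57 Y114.43
M4 S164
G1 X103.08 Y212.55 F4073
G1 X47.76 Y161.79
G1 X110.14 Y246.41
G1 X44.22 Y63.41
G1 X35.57 Y114.43
M5
G0 X62.93 Y130.05
M4 S164
G1 X38.97 Y214.57 F4073
G1 X68.96 Y95.73
G1 X62.72 Y91.30
G1 X39.94 Y120.45
G1 X62.93 Y130.05
M5
G0 X102.40 Y123.36
M4 S571
G1 X73.44 Y91.48 F2256
G1 X60.30 Y132.50
G1 X102.40 Y123.36
M5
G0 X115.41 Y9.81
M4 S164
G1 X52.11 Y92.66 F4073
M5
G0 X15.38 Y193.76
M4 S164
G1 X7.86 Y205.98 F4073
G1 X14.68 Y218.61
G1 X29.02 Y219.02
G1 X36.54 Y206.80
G1 X29.72 Y194.17
G1 X15.38 Y193.76
M5
G0 X21.89 Y161.21
M4 S862
G1 X11.10 Y186.93 F503
G1 X27.98 Y209.13
G1 X55.65 Y205.61
G1 X66.44 Y179.89
G1 X49.56 Y157.69
G1 X21.89 Y161.21
M5
G0 X0.00 Y0.00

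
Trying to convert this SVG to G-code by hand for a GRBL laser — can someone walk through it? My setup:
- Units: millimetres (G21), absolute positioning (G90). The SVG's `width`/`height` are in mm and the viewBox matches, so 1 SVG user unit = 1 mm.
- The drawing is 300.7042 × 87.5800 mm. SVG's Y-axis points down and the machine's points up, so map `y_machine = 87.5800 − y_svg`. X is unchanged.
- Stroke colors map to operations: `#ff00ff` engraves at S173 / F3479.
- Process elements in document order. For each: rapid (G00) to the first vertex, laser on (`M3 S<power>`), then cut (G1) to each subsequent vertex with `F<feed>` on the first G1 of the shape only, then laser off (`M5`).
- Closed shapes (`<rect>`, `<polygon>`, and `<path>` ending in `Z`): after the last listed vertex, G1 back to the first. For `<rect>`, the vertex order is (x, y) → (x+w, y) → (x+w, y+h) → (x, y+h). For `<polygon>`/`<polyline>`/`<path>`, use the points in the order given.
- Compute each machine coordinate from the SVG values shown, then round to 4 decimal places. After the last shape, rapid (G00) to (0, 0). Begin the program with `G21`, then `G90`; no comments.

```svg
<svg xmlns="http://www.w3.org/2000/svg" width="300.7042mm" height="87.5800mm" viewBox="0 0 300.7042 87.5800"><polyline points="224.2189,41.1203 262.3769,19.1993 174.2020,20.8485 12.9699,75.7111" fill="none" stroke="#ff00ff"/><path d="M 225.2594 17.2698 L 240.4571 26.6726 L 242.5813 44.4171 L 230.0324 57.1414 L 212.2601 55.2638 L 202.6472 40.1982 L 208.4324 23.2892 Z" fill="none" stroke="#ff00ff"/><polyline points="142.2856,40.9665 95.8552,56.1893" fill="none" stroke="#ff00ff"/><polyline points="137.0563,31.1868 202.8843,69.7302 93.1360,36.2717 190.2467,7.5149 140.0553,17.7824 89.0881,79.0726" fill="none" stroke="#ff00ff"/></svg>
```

G21
G90
G00 X224.2189 Y46.4597
M3 S173
G1 X262.3769 Y68.3807 F3479
G1 X174.2020 Y66.7315
G1 X12.9699 Y11.8689
M5
G00 X225.2594 Y70.3102
M3 S173
G1 X240.4571 Y60.9074 F3479
G1 X242.5813 Y43.1629
G1 X230.0324 Y30.4386
G1 X212.2601 Y32.3162
G1 X202.6472 Y47.3818
G1 X208.4324 Y64.2908
G1 X225.2594 Y70.3102
M5
G00 X142.2856 Y46.6135
M3 S173
G1 X95.8552 Y31.3907 F3479
M5
G00 X137.0563 Y56.3932
M3 S173
G1 X202.8843 Y17.8498 F3479
G1 X93.1360 Y51.3083
G1 X190.2467 Y80.0651
G1 X140.0553 Y69.7976
G1 X89.0881 Y8.5074
M5
G00 X0.0000 Y0.0000

1 u = 1 mm; y_m = 87.5800 − y.

[1] `<polyline>` open polyline, #ff00ff→engrave S173 F3479: (224.2189,46.4597) → (262.3769,68.3807) → (174.2020,66.7315) → (12.9699,11.8689)

[2] `<path>` regular polygon, #ff00ff→engrave S173 F3479: (225.2594,70.3102) → (240.4571,60.9074) → (242.5813,43.1629) → (230.0324,30.4386) → (212.2601,32.3162) → (202.6472,47.3818) → (208.4324,64.2908) → (225.2594,70.3102) (closed)

[3] `<polyline>` line segment, #ff00ff→engrave S173 F3479: (142.2856,46.6135) → (95.8552,31.3907)

[4] `<polyline>` open polyline, #ff00ff→engrave S173 F3479: (137.0563,56.3932) → (202.8843,17.8498) → (93.1360,51.3083) → (190.2467,80.0651) → (140.0553,69.7976) → (89.0881,8.5074)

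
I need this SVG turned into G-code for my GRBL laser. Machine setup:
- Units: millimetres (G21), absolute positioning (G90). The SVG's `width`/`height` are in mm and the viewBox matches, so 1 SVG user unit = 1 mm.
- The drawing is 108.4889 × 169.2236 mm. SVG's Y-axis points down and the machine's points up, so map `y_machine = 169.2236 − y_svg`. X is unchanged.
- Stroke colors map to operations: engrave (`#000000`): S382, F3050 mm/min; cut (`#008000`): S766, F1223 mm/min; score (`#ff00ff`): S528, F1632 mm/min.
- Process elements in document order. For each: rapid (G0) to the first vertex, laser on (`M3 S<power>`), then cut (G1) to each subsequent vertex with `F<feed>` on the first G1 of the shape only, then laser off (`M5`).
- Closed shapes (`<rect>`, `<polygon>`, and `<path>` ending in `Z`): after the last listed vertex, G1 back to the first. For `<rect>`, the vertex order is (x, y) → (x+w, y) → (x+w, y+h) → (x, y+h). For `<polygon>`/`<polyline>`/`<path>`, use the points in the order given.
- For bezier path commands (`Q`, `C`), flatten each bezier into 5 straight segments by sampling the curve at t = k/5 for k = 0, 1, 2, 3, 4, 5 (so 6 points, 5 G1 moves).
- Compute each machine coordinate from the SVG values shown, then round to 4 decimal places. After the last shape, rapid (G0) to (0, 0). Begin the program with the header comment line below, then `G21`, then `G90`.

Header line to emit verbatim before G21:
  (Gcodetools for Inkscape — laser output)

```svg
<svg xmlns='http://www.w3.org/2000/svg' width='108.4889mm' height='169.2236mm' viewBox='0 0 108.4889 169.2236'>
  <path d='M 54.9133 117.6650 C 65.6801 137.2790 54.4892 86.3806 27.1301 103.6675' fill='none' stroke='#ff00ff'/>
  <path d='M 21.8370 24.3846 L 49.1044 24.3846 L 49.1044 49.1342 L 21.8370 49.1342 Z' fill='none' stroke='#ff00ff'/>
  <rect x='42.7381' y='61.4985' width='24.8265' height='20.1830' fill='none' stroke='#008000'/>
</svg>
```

(Gcodetools for Inkscape — laser output)
G21
G90
G0 X54.9133 Y51.5586
M3 S528
G1 X58.7848 Y47.1421 F1632
G1 X57.6643 Y52.9911
G1 X51.8298 Y62.4481
G1 X41.5591 Y68.8556
G1 X27.1301 Y65.5561
M5
G0 X21.8370 Y144.8390
M3 S528
G1 X49.1044 Y144.8390 F1632
G1 X49.1044 Y120.0894
G1 X21.8370 Y120.0894
G1 X21.8370 Y144.8390
M5
G0 X42.7381 Y107.7251
M3 S766
G1 X67.5646 Y107.7251 F1223
G1 X67.5646 Y87.5421
G1 X42.7381 Y87.5421
G1 X42.7381 Y107.7251
M5
G0 X0.0000 Y0.0000

1 u = 1 mm; y_m = 169.2236 − y.

[1] `<path>` cubic bezier, #ff00ff→score S528 F1632: (54.9133,51.5586) → (58.7848,47.1421) → (57.6643,52.9911) → (51.8298,62.4481) → (41.5591,68.8556) → (27.1301,65.5561)

[2] `<path>` rectangle, #ff00ff→score S528 F1632: (21.8370,144.8390) → (49.1044,144.8390) → (49.1044,120.0894) → (21.8370,120.0894) → (21.8370,144.8390) (closed)

[3] `<rect>` rectangle, #008000→cut S766 F1223: (42.7381,107.7251) → (67.5646,107.7251) → (67.5646,87.5421) → (42.7381,87.5421) → (42.7381,107.7251) (closed)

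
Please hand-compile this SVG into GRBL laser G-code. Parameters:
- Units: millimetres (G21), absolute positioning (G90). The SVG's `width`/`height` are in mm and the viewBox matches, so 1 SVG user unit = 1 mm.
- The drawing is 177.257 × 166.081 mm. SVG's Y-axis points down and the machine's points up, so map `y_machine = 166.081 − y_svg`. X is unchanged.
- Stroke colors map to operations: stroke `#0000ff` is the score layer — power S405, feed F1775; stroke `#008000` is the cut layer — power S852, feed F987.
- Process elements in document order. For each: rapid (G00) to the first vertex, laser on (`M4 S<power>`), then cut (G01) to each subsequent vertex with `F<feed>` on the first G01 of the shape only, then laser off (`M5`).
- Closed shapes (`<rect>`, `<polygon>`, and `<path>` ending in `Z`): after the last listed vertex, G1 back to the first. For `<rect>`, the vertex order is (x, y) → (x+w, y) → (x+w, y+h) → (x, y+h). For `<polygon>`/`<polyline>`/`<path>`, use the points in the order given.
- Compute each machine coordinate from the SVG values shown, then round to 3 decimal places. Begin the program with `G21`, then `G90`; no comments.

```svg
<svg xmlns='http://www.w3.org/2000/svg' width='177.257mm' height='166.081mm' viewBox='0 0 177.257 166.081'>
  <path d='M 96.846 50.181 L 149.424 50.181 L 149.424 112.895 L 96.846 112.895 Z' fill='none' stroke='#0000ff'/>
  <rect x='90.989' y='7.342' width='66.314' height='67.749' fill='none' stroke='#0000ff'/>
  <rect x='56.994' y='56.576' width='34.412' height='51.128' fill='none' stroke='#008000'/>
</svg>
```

1 u = 1 mm; y_m = 166.081 − y.

[1] `<path>` rectangle, #0000ff→score S405 F1775: (96.846,115.900) → (149.424,115.900) → (149.424,53.186) → (96.846,53.186) → (96.846,115.900) (closed)

[2] `<rect>` rectangle, #0000ff→score S405 F1775: (90.989,158.739) → (157.303,158.739) → (157.303,90.990) → (90.989,90.990) → (90.989,158.739) (closed)

[3] `<rect>` rectangle, #008000→cut S852 F987: (56.994,109.505) → (91.406,109.505) → (91.406,58.377) → (56.994,58.377) → (56.994,109.505) (closed)

G21
G90
G00 X96.846 Y115.900
M4 S405
G01 X149.424 Y115.900 F1775
G01 X149.424 Y53.186
G01 X96.846 Y53.186
G01 X96.846 Y115.900
M5
G00 X90.989 Y158.739
M4 S405
G01 X157.303 Y158.739 F1775
G01 X157.303 Y90.990
G01 X90.989 Y90.990
G01 X90.989 Y158.739
M5
G00 X56.994 Y109.505
M4 S852
G01 X91.406 Y109.505 F987
G01 X91.406 Y58.377
G01 X56.994 Y58.377
G01 X56.994 Y109.505
M5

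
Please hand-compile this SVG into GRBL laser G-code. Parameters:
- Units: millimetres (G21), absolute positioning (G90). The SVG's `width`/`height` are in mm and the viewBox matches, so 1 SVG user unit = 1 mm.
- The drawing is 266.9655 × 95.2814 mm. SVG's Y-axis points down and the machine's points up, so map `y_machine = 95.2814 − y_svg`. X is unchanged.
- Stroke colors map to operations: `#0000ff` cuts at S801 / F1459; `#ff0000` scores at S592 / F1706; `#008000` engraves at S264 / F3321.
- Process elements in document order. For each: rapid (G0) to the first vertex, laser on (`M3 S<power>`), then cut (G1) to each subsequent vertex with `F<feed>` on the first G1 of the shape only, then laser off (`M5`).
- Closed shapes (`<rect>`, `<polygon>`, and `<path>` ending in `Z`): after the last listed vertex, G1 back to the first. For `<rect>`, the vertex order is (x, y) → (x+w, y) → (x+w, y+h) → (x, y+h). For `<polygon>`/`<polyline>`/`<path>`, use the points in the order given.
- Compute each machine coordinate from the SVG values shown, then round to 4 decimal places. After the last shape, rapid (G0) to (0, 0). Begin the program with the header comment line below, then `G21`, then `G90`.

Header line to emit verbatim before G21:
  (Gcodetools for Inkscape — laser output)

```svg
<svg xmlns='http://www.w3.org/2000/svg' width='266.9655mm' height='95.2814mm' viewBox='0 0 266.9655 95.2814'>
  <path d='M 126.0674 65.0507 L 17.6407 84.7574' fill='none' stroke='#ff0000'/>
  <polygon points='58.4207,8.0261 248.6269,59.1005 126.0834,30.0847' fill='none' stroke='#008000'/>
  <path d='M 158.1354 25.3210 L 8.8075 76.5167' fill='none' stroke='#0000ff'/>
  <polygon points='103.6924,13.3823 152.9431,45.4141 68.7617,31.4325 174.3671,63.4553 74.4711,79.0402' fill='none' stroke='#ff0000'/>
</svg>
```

(Gcodetools for Inkscape — laser output)
G21
G90
G0 X126.0674 Y30.2307
M3 S592
G1 X17.6407 Y10.5240 F1706
M5
G0 X58.4207 Y87.2553
M3 S264
G1 X248.6269 Y36.1809 F3321
G1 X126.0834 Y65.1967
G1 X58.4207 Y87.2553
M5
G0 X158.1354 Y69.9604
M3 S801
G1 X8.8075 Y18.7647 F1459
M5
G0 X103.6924 Y81.8991
M3 S592
G1 X152.9431 Y49.8673 F1706
G1 X68.7617 Y63.8489
G1 X174.3671 Y31.8261
G1 X74.4711 Y16.2412
G1 X103.6924 Y81.8991
M5
G0 X0.0000 Y0.0000

1 u = 1 mm; y_m = 95.2814 − y.

[1] `<path>` line segment, #ff0000→score S592 F1706: (126.0674,30.2307) → (17.6407,10.5240)

[2] `<polygon>` closed polygon, #008000→engrave S264 F3321: (58.4207,87.2553) → (248.6269,36.1809) → (126.0834,65.1967) → (58.4207,87.2553) (closed)

[3] `<path>` line segment, #0000ff→cut S801 F1459: (158.1354,69.9604) → (8.8075,18.7647)

[4] `<polygon>` closed polygon, #ff0000→score S592 F1706: (103.6924,81.8991) → (152.9431,49.8673) → (68.7617,63.8489) → (174.3671,31.8261) → (74.4711,16.2412) → (103.6924,81.8991) (closed)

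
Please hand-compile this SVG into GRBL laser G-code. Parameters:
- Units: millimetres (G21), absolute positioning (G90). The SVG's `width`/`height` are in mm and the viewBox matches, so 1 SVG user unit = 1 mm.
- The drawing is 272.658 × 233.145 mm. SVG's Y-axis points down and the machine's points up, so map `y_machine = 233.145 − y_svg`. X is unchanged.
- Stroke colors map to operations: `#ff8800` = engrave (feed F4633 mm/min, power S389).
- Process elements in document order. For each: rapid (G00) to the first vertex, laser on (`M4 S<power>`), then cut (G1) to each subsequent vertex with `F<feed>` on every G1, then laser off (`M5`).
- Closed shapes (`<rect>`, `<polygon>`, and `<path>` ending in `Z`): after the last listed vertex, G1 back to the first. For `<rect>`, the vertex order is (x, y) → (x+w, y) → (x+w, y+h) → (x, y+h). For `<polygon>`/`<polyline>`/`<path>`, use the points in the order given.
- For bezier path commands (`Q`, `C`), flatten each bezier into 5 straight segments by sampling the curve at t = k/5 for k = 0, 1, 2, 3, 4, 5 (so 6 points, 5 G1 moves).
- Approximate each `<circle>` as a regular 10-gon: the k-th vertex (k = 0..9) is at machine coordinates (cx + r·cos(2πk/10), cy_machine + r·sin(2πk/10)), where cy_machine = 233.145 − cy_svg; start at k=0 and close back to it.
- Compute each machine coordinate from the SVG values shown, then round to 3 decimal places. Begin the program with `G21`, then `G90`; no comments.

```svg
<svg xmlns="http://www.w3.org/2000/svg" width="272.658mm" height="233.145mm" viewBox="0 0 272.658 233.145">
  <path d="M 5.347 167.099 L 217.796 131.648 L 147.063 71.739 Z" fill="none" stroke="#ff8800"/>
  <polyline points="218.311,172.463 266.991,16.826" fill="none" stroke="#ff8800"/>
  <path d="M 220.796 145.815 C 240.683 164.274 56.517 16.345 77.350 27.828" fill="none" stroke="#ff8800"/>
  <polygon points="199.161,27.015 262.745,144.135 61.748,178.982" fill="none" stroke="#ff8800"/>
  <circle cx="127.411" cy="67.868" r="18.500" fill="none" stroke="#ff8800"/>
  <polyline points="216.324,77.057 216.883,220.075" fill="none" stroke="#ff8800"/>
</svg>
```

1 u = 1 mm; y_m = 233.145 − y.

[1] `<path>` closed polygon, #ff8800→engrave S389 F4633: (5.347,66.046) → (217.796,101.497) → (147.063,161.406) → (5.347,66.046) (closed)

[2] `<polyline>` line segment, #ff8800→engrave S389 F4633: (218.311,60.682) → (266.991,216.319)

[3] `<path>` cubic bezier, #ff8800→engrave S389 F4633: (220.796,87.330) → (211.514,93.615) → (172.894,124.194) → (124.571,163.430) → (86.178,195.684) → (77.350,205.317)

[4] `<polygon>` closed polygon, #ff8800→engrave S389 F4633: (199.161,206.130) → (262.745,89.010) → (61.748,54.163) → (199.161,206.130) (closed)

[5] `<circle>` circle, #ff8800→engrave S389 F4633: (145.911,165.277) → (142.378,176.151) → (133.128,182.872) → (121.694,182.872) → (112.444,176.151) → (108.911,165.277) → (112.444,154.403) → (121.694,147.682) → (133.128,147.682) → (142.378,154.403) → (145.911,165.277) (closed)

[6] `<polyline>` line segment, #ff8800→engrave S389 F4633: (216.324,156.088) → (216.883,13.070)

G21
G90
G00 X5.347 Y66.046
M4 S389
G1 X217.796 Y101.497 F4633
G1 X147.063 Y161.406 F4633
G1 X5.347 Y66.046 F4633
M5
G00 X218.311 Y60.682
M4 S389
G1 X266.991 Y216.319 F4633
M5
G00 X220.796 Y87.330
M4 S389
G1 X211.514 Y93.615 F4633
G1 X172.894 Y124.194 F4633
G1 X124.571 Y163.430 F4633
G1 X86.178 Y195.684 F4633
G1 X77.350 Y205.317 F4633
M5
G00 X199.161 Y206.130
M4 S389
G1 X262.745 Y89.010 F4633
G1 X61.748 Y54.163 F4633
G1 X199.161 Y206.130 F4633
M5
G00 X145.911 Y165.277
M4 S389
G1 X142.378 Y176.151 F4633
G1 X133.128 Y182.872 F4633
G1 X121.694 Y182.872 F4633
G1 X112.444 Y176.151 F4633
G1 X108.911 Y165.277 F4633
G1 X112.444 Y154.403 F4633
G1 X121.694 Y147.682 F4633
G1 X133.128 Y147.682 F4633
G1 X142.378 Y154.403 F4633
G1 X145.911 Y165.277 F4633
M5
G00 X216.324 Y156.088
M4 S389
G1 X216.883 Y13.070 F4633
M5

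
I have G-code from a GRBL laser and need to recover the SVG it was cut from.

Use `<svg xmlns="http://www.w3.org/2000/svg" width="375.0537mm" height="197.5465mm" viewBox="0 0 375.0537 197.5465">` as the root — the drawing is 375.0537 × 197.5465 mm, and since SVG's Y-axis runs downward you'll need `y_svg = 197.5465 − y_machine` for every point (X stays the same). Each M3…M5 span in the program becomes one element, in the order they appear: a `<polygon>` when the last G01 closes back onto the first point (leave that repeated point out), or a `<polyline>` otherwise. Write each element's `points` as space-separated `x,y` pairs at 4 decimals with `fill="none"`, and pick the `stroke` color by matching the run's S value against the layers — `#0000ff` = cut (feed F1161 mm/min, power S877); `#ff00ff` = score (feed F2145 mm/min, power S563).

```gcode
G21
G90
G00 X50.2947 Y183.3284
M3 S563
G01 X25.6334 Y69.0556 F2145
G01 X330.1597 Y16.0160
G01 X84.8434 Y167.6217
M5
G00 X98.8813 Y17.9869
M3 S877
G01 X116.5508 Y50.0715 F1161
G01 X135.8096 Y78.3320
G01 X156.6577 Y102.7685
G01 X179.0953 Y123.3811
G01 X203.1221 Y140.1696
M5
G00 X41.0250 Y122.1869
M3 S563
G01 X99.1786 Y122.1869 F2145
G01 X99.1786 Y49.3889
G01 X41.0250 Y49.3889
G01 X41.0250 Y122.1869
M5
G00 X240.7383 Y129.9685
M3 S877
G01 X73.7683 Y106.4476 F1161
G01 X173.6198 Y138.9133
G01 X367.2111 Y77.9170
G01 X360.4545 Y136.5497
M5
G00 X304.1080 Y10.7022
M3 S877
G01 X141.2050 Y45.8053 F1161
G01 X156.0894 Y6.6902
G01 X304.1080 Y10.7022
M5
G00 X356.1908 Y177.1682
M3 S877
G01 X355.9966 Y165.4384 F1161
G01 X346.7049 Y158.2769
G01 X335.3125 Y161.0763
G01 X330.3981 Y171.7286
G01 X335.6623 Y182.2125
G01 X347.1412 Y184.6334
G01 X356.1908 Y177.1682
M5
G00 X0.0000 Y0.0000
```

<svg xmlns="http://www.w3.org/2000/svg" width="375.0537mm" height="197.5465mm" viewBox="0 0 375.0537 197.5465">
  <polyline points="50.2947,14.2181 25.6334,128.4909 330.1597,181.5305 84.8434,29.9248" fill="none" stroke="#ff00ff"/>
  <polyline points="98.8813,179.5596 116.5508,147.4750 135.8096,119.2145 156.6577,94.7780 179.0953,74.1654 203.1221,57.3769" fill="none" stroke="#0000ff"/>
  <polygon points="41.0250,75.3596 99.1786,75.3596 99.1786,148.1576 41.0250,148.1576" fill="none" stroke="#ff00ff"/>
  <polyline points="240.7383,67.5780 73.7683,91.0989 173.6198,58.6332 367.2111,119.6295 360.4545,60.9968" fill="none" stroke="#0000ff"/>
  <polygon points="304.1080,186.8443 141.2050,151.7412 156.0894,190.8563" fill="none" stroke="#0000ff"/>
  <polygon points="356.1908,20.3783 355.9966,32.1081 346.7049,39.2696 335.3125,36.4702 330.3981,25.8179 335.6623,15.3340 347.1412,12.9131" fill="none" stroke="#0000ff"/>
</svg>

Each laser-on run becomes one SVG element. Flip Y back into SVG space with y_svg = 197.5465 − y_machine.

Run 1: S563 ⇒ score layer `#ff00ff`. The run is open, so emit a `<polyline>` with points (Y-flipped): 50.2947,14.2181 25.6334,128.4909 330.1597,181.5305 84.8434,29.9248.

Run 2: the run's S877 means `#0000ff` (cut). The run is open, so emit a `<polyline>` with points (Y-flipped): 98.8813,179.5596 116.5508,147.4750 135.8096,119.2145 156.6577,94.7780 179.0953,74.1654 203.1221,57.3769.

Run 3: power S563 maps to stroke `#ff00ff` (score). The run returns to its start, so emit a `<polygon>` with points (Y-flipped): 41.0250,75.3596 99.1786,75.3596 99.1786,148.1576 41.0250,148.1576.

Run 4: the run's S877 means `#0000ff` (cut). The run is open, so emit a `<polyline>` with points (Y-flipped): 240.7383,67.5780 73.7683,91.0989 173.6198,58.6332 367.2111,119.6295 360.4545,60.9968.

Run 5: the run's S877 means `#0000ff` (cut). The run returns to its start, so emit a `<polygon>` with points (Y-flipped): 304.1080,186.8443 141.2050,151.7412 156.0894,190.8563.

Run 6: power S877 maps to stroke `#0000ff` (cut). The run returns to its start, so emit a `<polygon>` with points (Y-flipped): 356.1908,20.3783 355.9966,32.1081 346.7049,39.2696 335.3125,36.4702 330.3981,25.8179 335.6623,15.3340 347.1412,12.9131.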